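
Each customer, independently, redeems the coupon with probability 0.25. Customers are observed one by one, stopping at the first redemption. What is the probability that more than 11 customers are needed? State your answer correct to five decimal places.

0.04224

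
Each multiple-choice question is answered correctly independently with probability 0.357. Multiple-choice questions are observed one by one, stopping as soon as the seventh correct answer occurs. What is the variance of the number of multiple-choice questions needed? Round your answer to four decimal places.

Y = total multiple-choice questions until the seventh success; negative binomial with r=7, p=0.357.
Var(Y) = r(1−p)/p² = 7·0.643 / 0.357² = 35.316087

35.3161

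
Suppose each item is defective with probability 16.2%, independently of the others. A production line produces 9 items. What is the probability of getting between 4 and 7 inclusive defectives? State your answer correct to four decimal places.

0.0438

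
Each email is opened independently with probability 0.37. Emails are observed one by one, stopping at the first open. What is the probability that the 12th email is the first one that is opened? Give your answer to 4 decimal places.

0.0023

Geometric (trials to first success), p = 0.37.
P(Y = 12) = (1−p)^11 · p = 0.0062051 · 0.37 = 0.002296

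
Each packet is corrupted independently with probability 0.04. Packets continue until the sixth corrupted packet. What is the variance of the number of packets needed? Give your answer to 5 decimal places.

Y = total packets until the sixth success; negative binomial with r=6, p=0.04.
Var(Y) = r(1−p)/p² = 6·0.96 / 0.04² = 3600.0000000

3600.00000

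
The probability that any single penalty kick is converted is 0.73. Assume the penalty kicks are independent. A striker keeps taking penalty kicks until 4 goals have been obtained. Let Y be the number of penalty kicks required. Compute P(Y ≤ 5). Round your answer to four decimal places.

0.5907

Finishing within 5 penalty kicks ⇔ at least 4 successes in the first 5. With X ~ Binomial(5, 0.73), P(Y ≤ 5) = 1 − P(X ≤ 3).
  k=0: C(5,0)·0.73^0·0.27^5 = 0.001435
  k=1: C(5,1)·0.73^1·0.27^4 = 0.019398
  k=2: C(5,2)·0.73^2·0.27^3 = 0.104891
  k=3: C(5,3)·0.73^3·0.27^2 = 0.283593
1 − 0.409317 = 0.590683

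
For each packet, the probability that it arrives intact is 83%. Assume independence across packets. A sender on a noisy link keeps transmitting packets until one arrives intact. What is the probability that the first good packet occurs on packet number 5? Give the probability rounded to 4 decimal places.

0.0007

Geometric (trials to first success), p = 0.83.
P(Y = 5) = (1−p)^4 · p = 0.00083521 · 0.83 = 0.000693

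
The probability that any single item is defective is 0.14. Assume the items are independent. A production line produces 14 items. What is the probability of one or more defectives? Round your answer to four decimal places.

P(at least one) = 1 − P(none) = 1 − (1 − 0.14)^14
= 1 − 0.121054 = 0.878946

0.8789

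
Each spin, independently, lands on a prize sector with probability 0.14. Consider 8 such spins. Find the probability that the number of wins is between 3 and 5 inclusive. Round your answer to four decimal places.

X ~ Binomial(8, 0.14); P(3 ≤ X ≤ 5) = Σ C(8,k) p^k (1−p)^(8−k) over k:
  k=3: C(8,3)·0.14^3·0.86^5 = 0.072288
  k=4: C(8,4)·0.14^4·0.86^4 = 0.014710
  k=5: C(8,5)·0.14^5·0.86^3 = 0.001916
Total = 0.088913

0.0889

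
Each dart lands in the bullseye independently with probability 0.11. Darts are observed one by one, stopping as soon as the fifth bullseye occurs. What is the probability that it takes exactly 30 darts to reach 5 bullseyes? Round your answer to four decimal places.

Y = trial on which the fifth success occurs; negative binomial, r=5, p=0.11.
P(Y=30) = C(29,4) · p^5 · (1−p)^25
= 23751 · 1.6105e-05 · 0.054294 = 0.020768

0.0208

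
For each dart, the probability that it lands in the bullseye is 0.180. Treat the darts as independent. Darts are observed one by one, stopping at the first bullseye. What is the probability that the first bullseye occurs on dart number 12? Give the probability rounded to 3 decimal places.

0.020

Geometric (trials to first success), p = 0.18.
P(Y = 12) = (1−p)^11 · p = 0.11271 · 0.18 = 0.02029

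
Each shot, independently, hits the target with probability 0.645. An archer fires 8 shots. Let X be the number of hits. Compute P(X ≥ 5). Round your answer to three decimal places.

0.696

X ~ Binomial(8, 0.645); P(X ≥ 5) = Σ C(8,k) p^k (1−p)^(8−k) over k:
  k=5: C(8,5)·0.645^5·0.355^3 = 0.27969
  k=6: C(8,6)·0.645^6·0.355^2 = 0.25408
  k=7: C(8,7)·0.645^7·0.355^1 = 0.13190
  k=8: C(8,8)·0.645^8·0.355^0 = 0.02996
Total = 0.69562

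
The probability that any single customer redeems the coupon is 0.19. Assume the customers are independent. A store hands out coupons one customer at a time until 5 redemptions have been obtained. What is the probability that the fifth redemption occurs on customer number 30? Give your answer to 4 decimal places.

Y = trial on which the fifth success occurs; negative binomial, r=5, p=0.19.
P(Y=30) = C(29,4) · p^5 · (1−p)^25
= 23751 · 0.00024761 · 0.0051538 = 0.030309

0.0303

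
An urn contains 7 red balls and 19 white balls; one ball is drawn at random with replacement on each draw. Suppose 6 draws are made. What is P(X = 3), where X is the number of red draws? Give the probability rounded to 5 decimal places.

X ~ Binomial(n=6, p=0.269231).
P(X=3) = C(6,3) · p^3 · (1−p)^3
= 20 · 0.019515 · 0.39025 = 0.1523158

0.15232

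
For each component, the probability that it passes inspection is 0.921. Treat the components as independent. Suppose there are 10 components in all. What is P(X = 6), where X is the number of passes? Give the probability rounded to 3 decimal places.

0.005

X ~ Binomial(n=10, p=0.921).
P(X=6) = C(10,6) · p^6 · (1−p)^4
= 210 · 0.61032 · 3.895e-05 = 0.00499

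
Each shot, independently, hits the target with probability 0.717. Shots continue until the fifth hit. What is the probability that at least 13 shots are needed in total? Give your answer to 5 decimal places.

0.00645

Needing more than 12 shots ⇔ fewer than 5 successes in the first 12. With X ~ Binomial(12, 0.717), P(Y > 12) = P(X ≤ 4).
  k=0: C(12,0)·0.717^0·0.283^12 = 0.0000003
  k=1: C(12,1)·0.717^1·0.283^11 = 0.0000080
  k=2: C(12,2)·0.717^2·0.283^10 = 0.0001118
  k=3: C(12,3)·0.717^3·0.283^9 = 0.0009442
  k=4: C(12,4)·0.717^4·0.283^8 = 0.0053824
P(X ≤ 4) = 0.0064466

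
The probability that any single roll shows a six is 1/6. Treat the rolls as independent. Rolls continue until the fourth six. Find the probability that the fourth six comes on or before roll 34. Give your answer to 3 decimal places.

0.841

Finishing within 34 rolls ⇔ at least 4 successes in the first 34. With X ~ Binomial(34, 0.166667), P(Y ≤ 34) = 1 − P(X ≤ 3).
  k=0: C(34,0)·0.166667^0·0.833333^34 = 0.00203
  k=1: C(34,1)·0.166667^1·0.833333^33 = 0.01381
  k=2: C(34,2)·0.166667^2·0.833333^32 = 0.04559
  k=3: C(34,3)·0.166667^3·0.833333^31 = 0.09726
1 − 0.15869 = 0.84131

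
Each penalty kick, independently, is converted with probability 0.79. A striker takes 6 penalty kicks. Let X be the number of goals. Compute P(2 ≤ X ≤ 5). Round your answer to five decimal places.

0.75489

X ~ Binomial(6, 0.79); P(2 ≤ X ≤ 5) = Σ C(6,k) p^k (1−p)^(6−k) over k:
  k=2: C(6,2)·0.79^2·0.21^4 = 0.0182063
  k=3: C(6,3)·0.79^3·0.21^3 = 0.0913207
  k=4: C(6,4)·0.79^4·0.21^2 = 0.2576548
  k=5: C(6,5)·0.79^5·0.21^1 = 0.3877091
Total = 0.7548909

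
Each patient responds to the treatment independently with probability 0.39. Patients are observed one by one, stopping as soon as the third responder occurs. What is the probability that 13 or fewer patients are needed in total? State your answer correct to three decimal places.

0.933

Finishing within 13 patients ⇔ at least 3 successes in the first 13. With X ~ Binomial(13, 0.39), P(Y ≤ 13) = 1 − P(X ≤ 2).
  k=0: C(13,0)·0.39^0·0.61^13 = 0.00162
  k=1: C(13,1)·0.39^1·0.61^12 = 0.01346
  k=2: C(13,2)·0.39^2·0.61^11 = 0.05162
1 − 0.06670 = 0.93330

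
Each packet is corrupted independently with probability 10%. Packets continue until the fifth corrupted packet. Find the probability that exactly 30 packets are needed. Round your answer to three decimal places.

Y = trial on which the fifth success occurs; negative binomial, r=5, p=0.10.
P(Y=30) = C(29,4) · p^5 · (1−p)^25
= 23751 · 1e-05 · 0.07179 = 0.01705

0.017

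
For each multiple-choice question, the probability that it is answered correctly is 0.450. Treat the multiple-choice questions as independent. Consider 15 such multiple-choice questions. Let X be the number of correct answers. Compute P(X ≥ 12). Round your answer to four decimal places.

X ~ Binomial(15, 0.45); P(X ≥ 12) = Σ C(15,k) p^k (1−p)^(15−k) over k:
  k=12: C(15,12)·0.45^12·0.55^3 = 0.005220
  k=13: C(15,13)·0.45^13·0.55^2 = 0.000986
  k=14: C(15,14)·0.45^14·0.55^1 = 0.000115
  k=15: C(15,15)·0.45^15·0.55^0 = 0.000006
Total = 0.006327

0.0063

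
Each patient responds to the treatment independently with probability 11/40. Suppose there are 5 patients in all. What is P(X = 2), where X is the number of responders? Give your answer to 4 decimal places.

0.2882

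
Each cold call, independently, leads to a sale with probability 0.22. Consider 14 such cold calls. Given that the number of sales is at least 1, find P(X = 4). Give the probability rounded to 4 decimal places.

0.2017

X ~ Binomial(14, 0.22). Want P(X=4 | X≥1) = P(X=4) / P(X≥1).
P(X=4) = C(14,4)·0.22^4·0.78^10 = 0.195466
P(X≥1) = 1 − 0.030855 = 0.969145
Ratio = 0.195466 / 0.969145 = 0.201689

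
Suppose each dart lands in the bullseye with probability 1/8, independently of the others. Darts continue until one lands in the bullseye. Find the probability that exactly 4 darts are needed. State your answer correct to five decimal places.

0.08374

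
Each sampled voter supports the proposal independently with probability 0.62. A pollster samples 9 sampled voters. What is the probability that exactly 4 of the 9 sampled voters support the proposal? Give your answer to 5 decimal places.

X ~ Binomial(n=9, p=0.62).
P(X=4) = C(9,4) · p^4 · (1−p)^5
= 126 · 0.14776 · 0.0079235 = 0.1475215

0.14752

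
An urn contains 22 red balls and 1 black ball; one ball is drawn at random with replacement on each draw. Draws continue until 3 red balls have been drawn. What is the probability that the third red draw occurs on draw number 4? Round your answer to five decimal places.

0.11415

Y = trial on which the third success occurs; negative binomial, r=3, p=0.956522.
P(Y=4) = C(3,2) · p^3 · (1−p)^1
= 3 · 0.87515 · 0.043478 = 0.1141505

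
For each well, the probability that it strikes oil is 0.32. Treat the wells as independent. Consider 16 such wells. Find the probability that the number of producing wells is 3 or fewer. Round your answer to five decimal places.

X ~ Binomial(16, 0.32); P(X ≤ 3) = Σ C(16,k) p^k (1−p)^(16−k) over k:
  k=0: C(16,0)·0.32^0·0.68^16 = 0.0020900
  k=1: C(16,1)·0.32^1·0.68^15 = 0.0157363
  k=2: C(16,2)·0.32^2·0.68^14 = 0.0555400
  k=3: C(16,3)·0.32^3·0.68^13 = 0.1219702
Total = 0.1953366

0.19534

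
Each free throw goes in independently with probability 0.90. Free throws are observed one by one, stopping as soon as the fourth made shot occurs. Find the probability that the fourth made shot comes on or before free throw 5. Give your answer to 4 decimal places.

Finishing within 5 free throws ⇔ at least 4 successes in the first 5. With X ~ Binomial(5, 0.90), P(Y ≤ 5) = 1 − P(X ≤ 3).
  k=0: C(5,0)·0.90^0·0.10^5 = 0.000010
  k=1: C(5,1)·0.90^1·0.10^4 = 0.000450
  k=2: C(5,2)·0.90^2·0.10^3 = 0.008100
  k=3: C(5,3)·0.90^3·0.10^2 = 0.072900
1 − 0.081460 = 0.918540

0.9185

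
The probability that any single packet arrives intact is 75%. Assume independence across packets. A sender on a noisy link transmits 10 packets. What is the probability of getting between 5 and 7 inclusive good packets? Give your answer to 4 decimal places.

0.4547

X ~ Binomial(10, 0.75); P(5 ≤ X ≤ 7) = Σ C(10,k) p^k (1−p)^(10−k) over k:
  k=5: C(10,5)·0.75^5·0.25^5 = 0.058399
  k=6: C(10,6)·0.75^6·0.25^4 = 0.145998
  k=7: C(10,7)·0.75^7·0.25^3 = 0.250282
Total = 0.454679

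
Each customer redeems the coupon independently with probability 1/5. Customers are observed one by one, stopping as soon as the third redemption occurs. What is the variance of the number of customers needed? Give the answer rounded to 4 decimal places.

Y = total customers until the third success; negative binomial with r=3, p=0.20.
Var(Y) = r(1−p)/p² = 3·0.80 / 0.20² = 60.000000

60.0000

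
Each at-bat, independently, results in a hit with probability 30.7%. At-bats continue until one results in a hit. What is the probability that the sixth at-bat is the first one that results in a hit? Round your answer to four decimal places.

0.0491

Geometric (trials to first success), p = 0.307.
P(Y = 6) = (1−p)^5 · p = 0.15983 · 0.307 = 0.049069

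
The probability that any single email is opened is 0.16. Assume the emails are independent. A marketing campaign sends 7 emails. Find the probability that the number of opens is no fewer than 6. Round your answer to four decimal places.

0.0001

X ~ Binomial(7, 0.16); P(X ≥ 6) = Σ C(7,k) p^k (1−p)^(7−k) over k:
  k=6: C(7,6)·0.16^6·0.84^1 = 0.000099
  k=7: C(7,7)·0.16^7·0.84^0 = 0.000003
Total = 0.000101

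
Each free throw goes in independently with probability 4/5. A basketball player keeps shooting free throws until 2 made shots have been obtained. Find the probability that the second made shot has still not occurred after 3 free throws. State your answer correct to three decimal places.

0.104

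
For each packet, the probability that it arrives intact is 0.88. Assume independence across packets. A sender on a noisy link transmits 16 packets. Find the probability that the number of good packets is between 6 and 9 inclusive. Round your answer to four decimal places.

0.0015

X ~ Binomial(16, 0.88); P(6 ≤ X ≤ 9) = Σ C(16,k) p^k (1−p)^(16−k) over k:
  k=6: C(16,6)·0.88^6·0.12^10 = 0.000002
  k=7: C(16,7)·0.88^7·0.12^9 = 0.000024
  k=8: C(16,8)·0.88^8·0.12^8 = 0.000199
  k=9: C(16,9)·0.88^9·0.12^7 = 0.001297
Total = 0.001523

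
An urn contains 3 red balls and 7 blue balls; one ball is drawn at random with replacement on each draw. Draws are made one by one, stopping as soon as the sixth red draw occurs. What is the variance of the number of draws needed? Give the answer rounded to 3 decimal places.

46.667

Y = total draws until the sixth success; negative binomial with r=6, p=0.30.
Var(Y) = r(1−p)/p² = 6·0.70 / 0.30² = 46.66667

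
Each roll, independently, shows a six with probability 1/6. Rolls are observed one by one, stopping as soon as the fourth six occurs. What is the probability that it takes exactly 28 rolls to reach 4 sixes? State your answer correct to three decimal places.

Y = trial on which the fourth success occurs; negative binomial, r=4, p=0.166667.
P(Y=28) = C(27,3) · p^4 · (1−p)^24
= 2925 · 0.0007716 · 0.012579 = 0.02839

0.028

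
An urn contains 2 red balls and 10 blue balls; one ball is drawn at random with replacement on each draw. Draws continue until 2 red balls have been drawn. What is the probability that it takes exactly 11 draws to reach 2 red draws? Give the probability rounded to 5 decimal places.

Y = trial on which the second success occurs; negative binomial, r=2, p=0.166667.
P(Y=11) = C(10,1) · p^2 · (1−p)^9
= 10 · 0.027778 · 0.19381 = 0.0538352

0.05384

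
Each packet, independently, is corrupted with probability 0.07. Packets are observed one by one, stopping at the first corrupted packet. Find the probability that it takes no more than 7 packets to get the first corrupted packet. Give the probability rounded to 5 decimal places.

0.39830

Y = number of packets to the first success; geometric, p = 0.07.
P(Y ≤ 7) = 1 − (1−p)^7 = 1 − 0.6017009 = 0.3982991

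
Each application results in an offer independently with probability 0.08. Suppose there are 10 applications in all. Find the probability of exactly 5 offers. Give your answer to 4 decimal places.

0.0005

X ~ Binomial(n=10, p=0.08).
P(X=5) = C(10,5) · p^5 · (1−p)^5
= 252 · 3.2768e-06 · 0.65908 = 0.000544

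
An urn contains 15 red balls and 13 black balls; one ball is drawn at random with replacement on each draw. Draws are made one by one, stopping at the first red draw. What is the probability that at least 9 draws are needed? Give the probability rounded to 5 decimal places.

0.00216

Y = number of draws to the first success; geometric, p = 0.535714.
P(Y > 8) = P(first 8 all fail) = (1−p)^8 = 0.0021591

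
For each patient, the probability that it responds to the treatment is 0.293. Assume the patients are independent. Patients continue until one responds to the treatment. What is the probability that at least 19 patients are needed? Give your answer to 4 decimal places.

Y = number of patients to the first success; geometric, p = 0.293.
P(Y > 18) = P(first 18 all fail) = (1−p)^18 = 0.001948

0.0019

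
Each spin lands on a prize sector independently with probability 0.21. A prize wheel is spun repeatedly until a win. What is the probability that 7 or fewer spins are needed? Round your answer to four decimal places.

0.8080

Y = number of spins to the first success; geometric, p = 0.21.
P(Y ≤ 7) = 1 − (1−p)^7 = 1 − 0.192039 = 0.807961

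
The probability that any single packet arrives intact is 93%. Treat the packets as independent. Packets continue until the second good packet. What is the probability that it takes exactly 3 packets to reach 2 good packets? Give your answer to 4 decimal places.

Y = trial on which the second success occurs; negative binomial, r=2, p=0.93.
P(Y=3) = C(2,1) · p^2 · (1−p)^1
= 2 · 0.8649 · 0.07 = 0.121086

0.1211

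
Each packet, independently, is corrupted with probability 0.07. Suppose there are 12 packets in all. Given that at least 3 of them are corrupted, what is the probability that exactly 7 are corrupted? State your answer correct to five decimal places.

0.00010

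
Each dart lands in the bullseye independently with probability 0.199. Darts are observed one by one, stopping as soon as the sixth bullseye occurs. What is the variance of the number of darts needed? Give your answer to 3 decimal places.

121.361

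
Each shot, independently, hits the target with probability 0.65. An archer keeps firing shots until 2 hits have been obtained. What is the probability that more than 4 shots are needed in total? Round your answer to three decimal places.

Needing more than 4 shots ⇔ fewer than 2 successes in the first 4. With X ~ Binomial(4, 0.65), P(Y > 4) = P(X ≤ 1).
  k=0: C(4,0)·0.65^0·0.35^4 = 0.01501
  k=1: C(4,1)·0.65^1·0.35^3 = 0.11148
P(X ≤ 1) = 0.12648

0.126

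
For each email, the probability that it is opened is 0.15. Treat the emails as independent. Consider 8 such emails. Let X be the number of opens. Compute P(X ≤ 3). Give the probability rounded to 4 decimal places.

X ~ Binomial(8, 0.15); P(X ≤ 3) = Σ C(8,k) p^k (1−p)^(8−k) over k:
  k=0: C(8,0)·0.15^0·0.85^8 = 0.272491
  k=1: C(8,1)·0.15^1·0.85^7 = 0.384693
  k=2: C(8,2)·0.15^2·0.85^6 = 0.237604
  k=3: C(8,3)·0.15^3·0.85^5 = 0.083860
Total = 0.978648

0.9786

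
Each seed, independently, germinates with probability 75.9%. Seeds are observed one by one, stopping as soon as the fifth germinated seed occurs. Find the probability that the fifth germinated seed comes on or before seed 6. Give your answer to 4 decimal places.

0.5554

Finishing within 6 seeds ⇔ at least 5 successes in the first 6. With X ~ Binomial(6, 0.759), P(Y ≤ 6) = 1 − P(X ≤ 4).
  k=0: C(6,0)·0.759^0·0.241^6 = 0.000196
  k=1: C(6,1)·0.759^1·0.241^5 = 0.003702
  k=2: C(6,2)·0.759^2·0.241^4 = 0.029150
  k=3: C(6,3)·0.759^3·0.241^3 = 0.122407
  k=4: C(6,4)·0.759^4·0.241^2 = 0.289130
1 − 0.444585 = 0.555415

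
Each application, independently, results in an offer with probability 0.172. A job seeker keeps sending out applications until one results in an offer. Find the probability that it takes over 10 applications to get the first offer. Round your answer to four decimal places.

Y = number of applications to the first success; geometric, p = 0.172.
P(Y > 10) = P(first 10 all fail) = (1−p)^10 = 0.151462

0.1515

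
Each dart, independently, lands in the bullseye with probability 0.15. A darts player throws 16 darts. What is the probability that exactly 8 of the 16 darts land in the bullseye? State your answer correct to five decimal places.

X ~ Binomial(n=16, p=0.15).
P(X=8) = C(16,8) · p^8 · (1−p)^8
= 12870 · 2.5629e-07 · 0.27249 = 0.0008988

0.00090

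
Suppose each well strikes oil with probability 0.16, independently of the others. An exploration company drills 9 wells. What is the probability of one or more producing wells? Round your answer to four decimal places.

0.7918

P(at least one) = 1 − P(none) = 1 − (1 − 0.16)^9
= 1 − 0.208216 = 0.791784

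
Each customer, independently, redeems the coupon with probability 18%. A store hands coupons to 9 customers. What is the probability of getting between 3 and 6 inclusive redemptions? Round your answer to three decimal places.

X ~ Binomial(9, 0.18); P(3 ≤ X ≤ 6) = Σ C(9,k) p^k (1−p)^(9−k) over k:
  k=3: C(9,3)·0.18^3·0.82^6 = 0.14893
  k=4: C(9,4)·0.18^4·0.82^5 = 0.04904
  k=5: C(9,5)·0.18^5·0.82^4 = 0.01076
  k=6: C(9,6)·0.18^6·0.82^3 = 0.00158
Total = 0.21031

0.210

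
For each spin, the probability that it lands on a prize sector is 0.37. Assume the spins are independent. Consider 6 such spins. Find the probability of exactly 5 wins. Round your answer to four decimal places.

0.0262

X ~ Binomial(n=6, p=0.37).
P(X=5) = C(6,5) · p^5 · (1−p)^1
= 6 · 0.0069344 · 0.63 = 0.026212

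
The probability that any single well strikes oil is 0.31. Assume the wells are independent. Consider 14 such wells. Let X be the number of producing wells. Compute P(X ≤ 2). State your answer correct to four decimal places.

X ~ Binomial(14, 0.31); P(X ≤ 2) = Σ C(14,k) p^k (1−p)^(14−k) over k:
  k=0: C(14,0)·0.31^0·0.69^14 = 0.005545
  k=1: C(14,1)·0.31^1·0.69^13 = 0.034876
  k=2: C(14,2)·0.31^2·0.69^12 = 0.101848
Total = 0.142269

0.1423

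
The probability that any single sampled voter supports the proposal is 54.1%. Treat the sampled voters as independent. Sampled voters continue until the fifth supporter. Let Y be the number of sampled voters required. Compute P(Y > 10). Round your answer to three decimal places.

Needing more than 10 sampled voters ⇔ fewer than 5 successes in the first 10. With X ~ Binomial(10, 0.541), P(Y > 10) = P(X ≤ 4).
  k=0: C(10,0)·0.541^0·0.459^10 = 0.00042
  k=1: C(10,1)·0.541^1·0.459^9 = 0.00489
  k=2: C(10,2)·0.541^2·0.459^8 = 0.02595
  k=3: C(10,3)·0.541^3·0.459^7 = 0.08156
  k=4: C(10,4)·0.541^4·0.459^6 = 0.16822
P(X ≤ 4) = 0.28104

0.281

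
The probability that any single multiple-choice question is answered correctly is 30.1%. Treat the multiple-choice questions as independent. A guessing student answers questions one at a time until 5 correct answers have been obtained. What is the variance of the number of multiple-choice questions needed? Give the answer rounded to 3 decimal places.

38.576

Y = total multiple-choice questions until the fifth success; negative binomial with r=5, p=0.301.
Var(Y) = r(1−p)/p² = 5·0.699 / 0.301² = 38.57573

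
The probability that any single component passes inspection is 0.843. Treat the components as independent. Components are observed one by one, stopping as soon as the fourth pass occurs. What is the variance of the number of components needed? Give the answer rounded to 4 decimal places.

0.8837

Y = total components until the fourth success; negative binomial with r=4, p=0.843.
Var(Y) = r(1−p)/p² = 4·0.157 / 0.843² = 0.883699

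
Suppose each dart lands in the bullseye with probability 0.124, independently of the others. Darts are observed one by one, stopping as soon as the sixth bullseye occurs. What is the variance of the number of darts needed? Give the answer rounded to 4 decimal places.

Y = total darts until the sixth success; negative binomial with r=6, p=0.124.
Var(Y) = r(1−p)/p² = 6·0.876 / 0.124² = 341.831426

341.8314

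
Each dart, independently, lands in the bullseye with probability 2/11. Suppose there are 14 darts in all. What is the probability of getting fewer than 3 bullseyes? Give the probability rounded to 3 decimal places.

X ~ Binomial(14, 0.181818); P(X ≤ 2) = Σ C(14,k) p^k (1−p)^(14−k) over k:
  k=0: C(14,0)·0.181818^0·0.818182^14 = 0.06024
  k=1: C(14,1)·0.181818^1·0.818182^13 = 0.18742
  k=2: C(14,2)·0.181818^2·0.818182^12 = 0.27072
Total = 0.51838

0.518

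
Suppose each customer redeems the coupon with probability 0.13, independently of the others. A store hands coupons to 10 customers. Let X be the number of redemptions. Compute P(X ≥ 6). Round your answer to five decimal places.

X ~ Binomial(10, 0.13); P(X ≥ 6) = Σ C(10,k) p^k (1−p)^(10−k) over k:
  k=6: C(10,6)·0.13^6·0.87^4 = 0.0005807
  k=7: C(10,7)·0.13^7·0.87^3 = 0.0000496
  k=8: C(10,8)·0.13^8·0.87^2 = 0.0000028
  k=9: C(10,9)·0.13^9·0.87^1 = 0.0000001
  k=10: C(10,10)·0.13^10·0.87^0 = 0.0000000
Total = 0.0006332

0.00063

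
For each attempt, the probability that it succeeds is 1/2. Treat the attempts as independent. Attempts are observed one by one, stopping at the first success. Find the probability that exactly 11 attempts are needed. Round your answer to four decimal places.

0.0005

Geometric (trials to first success), p = 0.50.
P(Y = 11) = (1−p)^10 · p = 0.00097656 · 0.50 = 0.000488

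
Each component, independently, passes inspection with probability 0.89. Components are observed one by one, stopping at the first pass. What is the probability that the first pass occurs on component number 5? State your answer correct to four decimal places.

0.0001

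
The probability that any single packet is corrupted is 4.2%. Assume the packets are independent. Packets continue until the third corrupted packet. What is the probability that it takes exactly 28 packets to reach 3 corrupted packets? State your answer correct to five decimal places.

0.00890

Y = trial on which the third success occurs; negative binomial, r=3, p=0.042.
P(Y=28) = C(27,2) · p^3 · (1−p)^25
= 351 · 7.4088e-05 · 0.34209 = 0.0088960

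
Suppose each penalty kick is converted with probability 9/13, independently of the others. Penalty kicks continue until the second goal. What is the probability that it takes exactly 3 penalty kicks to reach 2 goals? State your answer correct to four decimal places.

Y = trial on which the second success occurs; negative binomial, r=2, p=0.692308.
P(Y=3) = C(2,1) · p^2 · (1−p)^1
= 2 · 0.47929 · 0.30769 = 0.294948

0.2949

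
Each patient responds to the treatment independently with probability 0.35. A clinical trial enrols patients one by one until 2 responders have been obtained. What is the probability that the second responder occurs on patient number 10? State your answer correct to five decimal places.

Y = trial on which the second success occurs; negative binomial, r=2, p=0.35.
P(Y=10) = C(9,1) · p^2 · (1−p)^8
= 9 · 0.1225 · 0.031864 = 0.0351306

0.03513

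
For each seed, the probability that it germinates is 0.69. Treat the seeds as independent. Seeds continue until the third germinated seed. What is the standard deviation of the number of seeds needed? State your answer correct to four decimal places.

1.3976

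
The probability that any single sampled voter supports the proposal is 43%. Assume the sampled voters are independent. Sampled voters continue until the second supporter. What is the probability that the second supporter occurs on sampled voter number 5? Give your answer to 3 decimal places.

0.137

Y = trial on which the second success occurs; negative binomial, r=2, p=0.43.
P(Y=5) = C(4,1) · p^2 · (1−p)^3
= 4 · 0.1849 · 0.18519 = 0.13697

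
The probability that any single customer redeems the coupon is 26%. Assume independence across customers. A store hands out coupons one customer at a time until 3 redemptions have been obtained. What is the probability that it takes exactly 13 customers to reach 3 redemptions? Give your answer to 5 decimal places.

0.05712

Y = trial on which the third success occurs; negative binomial, r=3, p=0.26.
P(Y=13) = C(12,2) · p^3 · (1−p)^10
= 66 · 0.017576 · 0.04924 = 0.0571191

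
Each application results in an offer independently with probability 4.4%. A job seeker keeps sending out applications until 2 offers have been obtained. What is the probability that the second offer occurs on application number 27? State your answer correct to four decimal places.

0.0163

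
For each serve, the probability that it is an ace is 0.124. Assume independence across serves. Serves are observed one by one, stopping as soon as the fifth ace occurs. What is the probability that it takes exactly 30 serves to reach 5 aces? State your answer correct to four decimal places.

0.0254

Y = trial on which the fifth success occurs; negative binomial, r=5, p=0.124.
P(Y=30) = C(29,4) · p^5 · (1−p)^25
= 23751 · 2.9316e-05 · 0.036526 = 0.025433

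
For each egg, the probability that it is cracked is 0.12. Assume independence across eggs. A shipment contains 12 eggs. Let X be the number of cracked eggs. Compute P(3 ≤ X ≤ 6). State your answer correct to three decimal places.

X ~ Binomial(12, 0.12); P(3 ≤ X ≤ 6) = Σ C(12,k) p^k (1−p)^(12−k) over k:
  k=3: C(12,3)·0.12^3·0.88^9 = 0.12031
  k=4: C(12,4)·0.12^4·0.88^8 = 0.03691
  k=5: C(12,5)·0.12^5·0.88^7 = 0.00805
  k=6: C(12,6)·0.12^6·0.88^6 = 0.00128
Total = 0.16656

0.167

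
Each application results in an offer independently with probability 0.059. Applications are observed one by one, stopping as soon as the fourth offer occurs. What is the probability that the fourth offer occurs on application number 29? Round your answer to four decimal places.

0.0087

Y = trial on which the fourth success occurs; negative binomial, r=4, p=0.059.
P(Y=29) = C(28,3) · p^4 · (1−p)^25
= 3276 · 1.2117e-05 · 0.21865 = 0.008679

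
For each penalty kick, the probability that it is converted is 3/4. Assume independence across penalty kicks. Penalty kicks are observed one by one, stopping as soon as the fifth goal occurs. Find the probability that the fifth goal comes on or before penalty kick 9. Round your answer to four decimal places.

0.9511

Finishing within 9 penalty kicks ⇔ at least 5 successes in the first 9. With X ~ Binomial(9, 0.75), P(Y ≤ 9) = 1 − P(X ≤ 4).
  k=0: C(9,0)·0.75^0·0.25^9 = 0.000004
  k=1: C(9,1)·0.75^1·0.25^8 = 0.000103
  k=2: C(9,2)·0.75^2·0.25^7 = 0.001236
  k=3: C(9,3)·0.75^3·0.25^6 = 0.008652
  k=4: C(9,4)·0.75^4·0.25^5 = 0.038933
1 − 0.048927 = 0.951073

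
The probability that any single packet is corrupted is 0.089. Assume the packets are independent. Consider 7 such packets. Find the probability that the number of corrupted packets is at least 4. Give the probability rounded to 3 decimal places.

0.002

X ~ Binomial(7, 0.089); P(X ≥ 4) = Σ C(7,k) p^k (1−p)^(7−k) over k:
  k=4: C(7,4)·0.089^4·0.911^3 = 0.00166
  k=5: C(7,5)·0.089^5·0.911^2 = 0.00010
  k=6: C(7,6)·0.089^6·0.911^1 = 0.00000
  k=7: C(7,7)·0.089^7·0.911^0 = 0.00000
Total = 0.00176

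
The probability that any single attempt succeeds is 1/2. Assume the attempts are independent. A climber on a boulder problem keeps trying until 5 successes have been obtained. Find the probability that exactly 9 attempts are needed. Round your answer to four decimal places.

Y = trial on which the fifth success occurs; negative binomial, r=5, p=0.50.
P(Y=9) = C(8,4) · p^5 · (1−p)^4
= 70 · 0.03125 · 0.0625 = 0.136719

0.1367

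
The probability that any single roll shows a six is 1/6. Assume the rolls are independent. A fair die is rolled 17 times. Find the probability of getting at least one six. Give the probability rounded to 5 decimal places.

0.95493

P(at least one) = 1 − P(none) = 1 − (1 − 0.166667)^17
= 1 − 0.0450732 = 0.9549268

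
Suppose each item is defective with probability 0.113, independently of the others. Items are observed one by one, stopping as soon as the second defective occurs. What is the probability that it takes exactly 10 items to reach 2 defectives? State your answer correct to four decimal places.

0.0440

Y = trial on which the second success occurs; negative binomial, r=2, p=0.113.
P(Y=10) = C(9,1) · p^2 · (1−p)^8
= 9 · 0.012769 · 0.38317 = 0.044034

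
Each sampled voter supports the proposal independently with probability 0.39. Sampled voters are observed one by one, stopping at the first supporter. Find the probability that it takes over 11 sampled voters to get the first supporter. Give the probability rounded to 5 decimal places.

0.00435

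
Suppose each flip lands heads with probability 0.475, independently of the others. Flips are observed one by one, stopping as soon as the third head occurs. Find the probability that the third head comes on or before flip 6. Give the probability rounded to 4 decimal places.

0.6083

Finishing within 6 flips ⇔ at least 3 successes in the first 6. With X ~ Binomial(6, 0.475), P(Y ≤ 6) = 1 − P(X ≤ 2).
  k=0: C(6,0)·0.475^0·0.525^6 = 0.020939
  k=1: C(6,1)·0.475^1·0.525^5 = 0.113669
  k=2: C(6,2)·0.475^2·0.525^4 = 0.257108
1 − 0.391716 = 0.608284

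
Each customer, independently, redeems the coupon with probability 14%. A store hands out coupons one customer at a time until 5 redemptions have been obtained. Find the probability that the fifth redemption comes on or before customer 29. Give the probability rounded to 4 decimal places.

0.3834

Finishing within 29 customers ⇔ at least 5 successes in the first 29. With X ~ Binomial(29, 0.14), P(Y ≤ 29) = 1 − P(X ≤ 4).
  k=0: C(29,0)·0.14^0·0.86^29 = 0.012602
  k=1: C(29,1)·0.14^1·0.86^28 = 0.059495
  k=2: C(29,2)·0.14^2·0.86^27 = 0.135594
  k=3: C(29,3)·0.14^3·0.86^26 = 0.198661
  k=4: C(29,4)·0.14^4·0.86^25 = 0.210211
1 − 0.616564 = 0.383436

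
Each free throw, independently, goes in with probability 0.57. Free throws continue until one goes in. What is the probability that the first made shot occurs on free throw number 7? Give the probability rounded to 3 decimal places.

Geometric (trials to first success), p = 0.57.
P(Y = 7) = (1−p)^6 · p = 0.0063214 · 0.57 = 0.00360

0.004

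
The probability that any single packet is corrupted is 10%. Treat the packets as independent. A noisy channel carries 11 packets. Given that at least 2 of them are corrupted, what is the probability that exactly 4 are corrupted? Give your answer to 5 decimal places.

0.05215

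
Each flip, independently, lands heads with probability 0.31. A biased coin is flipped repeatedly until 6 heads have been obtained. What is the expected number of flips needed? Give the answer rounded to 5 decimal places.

19.35484

Y = total flips until the sixth success; negative binomial with r=6, p=0.31.
E[Y] = r / p = 6 / 0.31 = 19.3548387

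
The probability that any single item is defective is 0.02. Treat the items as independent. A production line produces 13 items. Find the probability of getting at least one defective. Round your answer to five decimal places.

0.23098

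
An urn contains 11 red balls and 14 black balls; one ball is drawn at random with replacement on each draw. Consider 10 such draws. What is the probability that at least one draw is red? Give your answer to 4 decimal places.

P(at least one) = 1 − P(none) = 1 − (1 − 0.44)^10
= 1 − 0.003033 = 0.996967

0.9970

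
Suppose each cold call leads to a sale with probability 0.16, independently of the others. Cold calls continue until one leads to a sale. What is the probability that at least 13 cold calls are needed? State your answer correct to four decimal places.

0.1234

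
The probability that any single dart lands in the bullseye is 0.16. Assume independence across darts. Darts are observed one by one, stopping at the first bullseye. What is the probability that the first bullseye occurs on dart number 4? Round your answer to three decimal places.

0.095

Geometric (trials to first success), p = 0.16.
P(Y = 4) = (1−p)^3 · p = 0.5927 · 0.16 = 0.09483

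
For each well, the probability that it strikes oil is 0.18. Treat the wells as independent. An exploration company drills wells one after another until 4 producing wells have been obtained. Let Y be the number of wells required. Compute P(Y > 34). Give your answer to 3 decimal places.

0.116

Needing more than 34 wells ⇔ fewer than 4 successes in the first 34. With X ~ Binomial(34, 0.18), P(Y > 34) = P(X ≤ 3).
  k=0: C(34,0)·0.18^0·0.82^34 = 0.00117
  k=1: C(34,1)·0.18^1·0.82^33 = 0.00876
  k=2: C(34,2)·0.18^2·0.82^32 = 0.03174
  k=3: C(34,3)·0.18^3·0.82^31 = 0.07431
P(X ≤ 3) = 0.11598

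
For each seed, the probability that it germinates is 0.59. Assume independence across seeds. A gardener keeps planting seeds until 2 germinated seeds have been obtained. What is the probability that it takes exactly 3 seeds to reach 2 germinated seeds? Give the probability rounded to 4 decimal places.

0.2854

Y = trial on which the second success occurs; negative binomial, r=2, p=0.59.
P(Y=3) = C(2,1) · p^2 · (1−p)^1
= 2 · 0.3481 · 0.41 = 0.285442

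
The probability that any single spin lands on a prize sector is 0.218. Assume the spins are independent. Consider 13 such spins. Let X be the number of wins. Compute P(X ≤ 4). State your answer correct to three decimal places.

0.867

X ~ Binomial(13, 0.218); P(X ≤ 4) = Σ C(13,k) p^k (1−p)^(13−k) over k:
  k=0: C(13,0)·0.218^0·0.782^13 = 0.04090
  k=1: C(13,1)·0.218^1·0.782^12 = 0.14821
  k=2: C(13,2)·0.218^2·0.782^11 = 0.24790
  k=3: C(13,3)·0.218^3·0.782^10 = 0.25340
  k=4: C(13,4)·0.218^4·0.782^9 = 0.17660
Total = 0.86701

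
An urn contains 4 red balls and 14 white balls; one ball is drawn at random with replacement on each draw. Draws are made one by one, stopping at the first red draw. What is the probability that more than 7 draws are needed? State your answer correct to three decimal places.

Y = number of draws to the first success; geometric, p = 0.222222.
P(Y > 7) = P(first 7 all fail) = (1−p)^7 = 0.17218

0.172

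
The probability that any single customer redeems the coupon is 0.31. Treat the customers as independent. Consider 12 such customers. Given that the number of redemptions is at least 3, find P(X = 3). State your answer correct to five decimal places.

0.30160

X ~ Binomial(12, 0.31). Want P(X=3 | X≥3) = P(X=3) / P(X≥3).
P(X=3) = C(12,3)·0.31^3·0.69^9 = 0.2323537
P(X≥3) = 1 − 0.0116463 − 0.0627889 − 0.1551523 = 0.7704125
Ratio = 0.2323537 / 0.7704125 = 0.3015965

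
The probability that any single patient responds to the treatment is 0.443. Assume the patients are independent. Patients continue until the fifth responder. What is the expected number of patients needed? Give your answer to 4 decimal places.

11.2867

Y = total patients until the fifth success; negative binomial with r=5, p=0.443.
E[Y] = r / p = 5 / 0.443 = 11.286682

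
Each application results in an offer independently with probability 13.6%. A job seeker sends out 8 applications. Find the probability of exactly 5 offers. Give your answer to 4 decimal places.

0.0017

X ~ Binomial(n=8, p=0.136).
P(X=5) = C(8,5) · p^5 · (1−p)^3
= 56 · 4.6526e-05 · 0.64497 = 0.001680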